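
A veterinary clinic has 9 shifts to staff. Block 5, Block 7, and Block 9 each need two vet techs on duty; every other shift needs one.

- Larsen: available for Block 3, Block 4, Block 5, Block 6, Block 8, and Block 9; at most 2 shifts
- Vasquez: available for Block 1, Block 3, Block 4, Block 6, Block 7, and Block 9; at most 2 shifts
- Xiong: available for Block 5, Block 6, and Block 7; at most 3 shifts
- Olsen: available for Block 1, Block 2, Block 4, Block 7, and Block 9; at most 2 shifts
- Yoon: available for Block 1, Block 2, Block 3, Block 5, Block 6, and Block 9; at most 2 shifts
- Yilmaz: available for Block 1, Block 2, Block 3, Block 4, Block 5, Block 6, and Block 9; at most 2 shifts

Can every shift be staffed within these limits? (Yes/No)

Yes

Block 8 can only be covered by Larsen, so that assignment is forced.
One valid schedule: Block 1→Vasquez, Block 2→Olsen, Block 3→Larsen, Block 4→Olsen, Block 5→Xiong+Yoon, Block 6→Xiong, Block 7→Vasquez+Xiong, Block 8→Larsen, Block 9→Yoon+Yilmaz.
Loads: Larsen 2/2, Vasquez 2/2, Xiong 3/3, Olsen 2/2, Yoon 2/2, Yilmaz 1/2 — all within limits.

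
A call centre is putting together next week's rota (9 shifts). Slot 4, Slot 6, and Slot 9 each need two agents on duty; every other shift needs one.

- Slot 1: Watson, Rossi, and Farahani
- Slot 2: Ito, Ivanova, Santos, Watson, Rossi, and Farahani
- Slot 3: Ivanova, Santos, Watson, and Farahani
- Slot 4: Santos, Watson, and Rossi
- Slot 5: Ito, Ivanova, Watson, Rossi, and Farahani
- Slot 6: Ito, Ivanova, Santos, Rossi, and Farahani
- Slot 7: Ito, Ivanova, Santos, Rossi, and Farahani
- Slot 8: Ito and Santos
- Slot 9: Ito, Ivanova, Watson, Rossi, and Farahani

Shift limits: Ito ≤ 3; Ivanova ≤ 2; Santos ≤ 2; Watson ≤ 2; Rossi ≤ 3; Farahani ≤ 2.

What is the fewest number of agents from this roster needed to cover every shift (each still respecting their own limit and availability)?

5

12 slots to fill and no one can take more than 3, so at least ⌈12/3⌉ = 4 agents are needed.
Any 4 agents together have capacity at most 3+3+2+2 = 10 < 12 slots, so 4 can never suffice.
Ito, Ivanova, Santos, Watson, and Rossi alone can cover everything: Slot 1→Watson, Slot 2→Rossi, Slot 3→Ivanova, Slot 4→Santos+Watson, Slot 5→Ito, Slot 6→Santos+Rossi, Slot 7→Ito, Slot 8→Ito, Slot 9→Ivanova+Rossi.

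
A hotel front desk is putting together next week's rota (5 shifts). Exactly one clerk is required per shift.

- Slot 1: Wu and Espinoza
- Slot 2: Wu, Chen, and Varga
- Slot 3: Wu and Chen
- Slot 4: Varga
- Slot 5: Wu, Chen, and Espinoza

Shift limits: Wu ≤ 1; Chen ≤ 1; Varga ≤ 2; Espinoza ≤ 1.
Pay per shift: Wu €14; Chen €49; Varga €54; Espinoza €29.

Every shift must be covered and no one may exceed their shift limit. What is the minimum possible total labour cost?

€200

Slot 4 can only be covered by Varga, so that assignment is forced.
Picking the cheapest available clerk for each shift independently would cost €110, but that ignores the shift limits.
An optimal schedule: Slot 1→Wu, Slot 2→Varga, Slot 3→Chen, Slot 4→Varga, Slot 5→Espinoza.
Total: 14 + 54 + 49 + 54 + 29 = €200.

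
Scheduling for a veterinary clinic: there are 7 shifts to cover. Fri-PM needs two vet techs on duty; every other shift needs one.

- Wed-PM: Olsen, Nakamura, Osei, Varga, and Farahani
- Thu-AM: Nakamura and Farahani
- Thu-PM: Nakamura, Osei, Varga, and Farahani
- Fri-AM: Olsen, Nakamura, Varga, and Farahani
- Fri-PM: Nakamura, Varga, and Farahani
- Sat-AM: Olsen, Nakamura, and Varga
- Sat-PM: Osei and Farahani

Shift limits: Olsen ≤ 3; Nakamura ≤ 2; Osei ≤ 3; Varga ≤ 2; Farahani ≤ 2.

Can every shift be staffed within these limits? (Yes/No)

Yes

One valid schedule: Wed-PM→Olsen, Thu-AM→Nakamura, Thu-PM→Osei, Fri-AM→Olsen, Fri-PM→Nakamura+Varga, Sat-AM→Olsen, Sat-PM→Osei.
Loads: Olsen 3/3, Nakamura 2/2, Osei 2/3, Varga 1/2, Farahani 0/2 — all within limits.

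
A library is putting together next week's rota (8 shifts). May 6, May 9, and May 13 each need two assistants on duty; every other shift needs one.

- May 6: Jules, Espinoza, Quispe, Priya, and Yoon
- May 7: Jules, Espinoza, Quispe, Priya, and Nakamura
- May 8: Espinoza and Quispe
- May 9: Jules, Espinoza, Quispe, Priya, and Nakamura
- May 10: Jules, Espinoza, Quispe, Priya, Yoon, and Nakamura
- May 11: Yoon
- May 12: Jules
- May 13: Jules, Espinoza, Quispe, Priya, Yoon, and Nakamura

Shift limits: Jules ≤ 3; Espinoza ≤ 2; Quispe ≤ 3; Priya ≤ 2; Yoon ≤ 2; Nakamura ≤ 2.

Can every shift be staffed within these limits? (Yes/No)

Yes

May 11 can only be covered by Yoon, so that assignment is forced.
May 12 can only be covered by Jules, so that assignment is forced.
One valid schedule: May 6→Espinoza+Quispe, May 7→Jules, May 8→Espinoza, May 9→Quispe+Priya, May 10→Jules, May 11→Yoon, May 12→Jules, May 13→Quispe+Priya.
Loads: Jules 3/3, Espinoza 2/2, Quispe 3/3, Priya 2/2, Yoon 1/2, Nakamura 0/2 — all within limits.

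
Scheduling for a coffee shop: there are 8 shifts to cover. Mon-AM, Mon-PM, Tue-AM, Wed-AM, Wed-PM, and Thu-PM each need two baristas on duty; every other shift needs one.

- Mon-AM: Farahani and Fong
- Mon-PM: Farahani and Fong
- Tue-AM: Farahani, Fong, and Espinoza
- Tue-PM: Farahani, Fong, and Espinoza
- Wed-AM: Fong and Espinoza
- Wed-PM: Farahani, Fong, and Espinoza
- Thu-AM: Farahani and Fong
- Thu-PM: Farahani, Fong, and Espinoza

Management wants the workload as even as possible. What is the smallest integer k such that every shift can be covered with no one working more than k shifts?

With 3 baristas and 14 worker-slots to fill, someone must work at least ⌈14/3⌉ = 5 shifts, so k ≥ 5.
k = 5 works: Mon-AM→Farahani+Fong, Mon-PM→Farahani+Fong, Tue-AM→Farahani+Fong, Tue-PM→Espinoza, Wed-AM→Fong+Espinoza, Wed-PM→Farahani+Espinoza, Thu-AM→Farahani, Thu-PM→Fong+Espinoza.
Loads: Farahani 5, Fong 5, Espinoza 4 — all ≤ 5.

5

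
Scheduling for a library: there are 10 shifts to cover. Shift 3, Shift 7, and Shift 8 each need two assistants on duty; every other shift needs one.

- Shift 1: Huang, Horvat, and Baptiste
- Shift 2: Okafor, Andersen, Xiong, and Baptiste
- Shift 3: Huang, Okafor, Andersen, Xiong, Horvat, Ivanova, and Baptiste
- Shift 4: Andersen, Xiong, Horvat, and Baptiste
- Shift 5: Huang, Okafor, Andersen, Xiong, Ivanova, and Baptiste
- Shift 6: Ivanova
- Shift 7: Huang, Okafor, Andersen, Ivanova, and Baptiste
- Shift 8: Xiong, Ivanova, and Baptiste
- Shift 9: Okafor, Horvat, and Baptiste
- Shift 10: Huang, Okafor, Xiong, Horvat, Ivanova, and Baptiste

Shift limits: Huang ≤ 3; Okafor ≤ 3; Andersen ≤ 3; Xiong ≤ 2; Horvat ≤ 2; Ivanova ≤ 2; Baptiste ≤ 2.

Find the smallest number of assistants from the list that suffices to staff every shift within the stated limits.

13 slots to fill and no one can take more than 3, so at least ⌈13/3⌉ = 5 assistants are needed.
Huang, Okafor, Andersen, Xiong, and Ivanova alone can cover everything: Shift 1→Huang, Shift 2→Okafor, Shift 3→Andersen+Xiong, Shift 4→Andersen, Shift 5→Huang, Shift 6→Ivanova, Shift 7→Okafor+Andersen, Shift 8→Xiong+Ivanova, Shift 9→Okafor, Shift 10→Huang.

5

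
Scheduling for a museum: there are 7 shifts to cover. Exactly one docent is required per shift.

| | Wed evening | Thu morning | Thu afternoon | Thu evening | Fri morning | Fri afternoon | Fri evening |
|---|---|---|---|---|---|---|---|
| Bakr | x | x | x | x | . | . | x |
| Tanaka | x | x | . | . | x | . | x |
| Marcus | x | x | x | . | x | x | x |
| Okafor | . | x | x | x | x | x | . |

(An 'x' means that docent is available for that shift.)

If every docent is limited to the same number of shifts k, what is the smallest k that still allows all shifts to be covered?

With 4 docents and 7 worker-slots to fill, someone must work at least ⌈7/4⌉ = 2 shifts, so k ≥ 2.
k = 2 works: Wed evening→Bakr, Thu morning→Okafor, Thu afternoon→Marcus, Thu evening→Bakr, Fri morning→Tanaka, Fri afternoon→Marcus, Fri evening→Tanaka.
Loads: Bakr 2, Tanaka 2, Marcus 2, Okafor 1 — all ≤ 2.

2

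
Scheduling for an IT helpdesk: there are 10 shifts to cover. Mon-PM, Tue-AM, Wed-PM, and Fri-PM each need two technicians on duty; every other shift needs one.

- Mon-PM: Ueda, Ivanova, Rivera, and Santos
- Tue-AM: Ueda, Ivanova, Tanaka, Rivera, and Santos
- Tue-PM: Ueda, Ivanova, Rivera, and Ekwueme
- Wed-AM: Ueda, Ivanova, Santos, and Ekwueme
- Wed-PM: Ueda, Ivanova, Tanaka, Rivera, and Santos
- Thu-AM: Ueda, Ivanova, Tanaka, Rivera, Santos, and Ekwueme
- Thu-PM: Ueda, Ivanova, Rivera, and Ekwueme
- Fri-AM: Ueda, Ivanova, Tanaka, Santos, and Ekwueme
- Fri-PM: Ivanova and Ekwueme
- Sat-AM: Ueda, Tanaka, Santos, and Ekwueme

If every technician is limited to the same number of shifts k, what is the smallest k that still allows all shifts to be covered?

3

With 6 technicians and 14 worker-slots to fill, someone must work at least ⌈14/6⌉ = 3 shifts, so k ≥ 3.
k = 3 works: Mon-PM→Ivanova+Rivera, Tue-AM→Tanaka+Rivera, Tue-PM→Ueda, Wed-AM→Ueda, Wed-PM→Rivera+Santos, Thu-AM→Tanaka, Thu-PM→Ueda, Fri-AM→Ivanova, Fri-PM→Ivanova+Ekwueme, Sat-AM→Tanaka.
Loads: Ueda 3, Ivanova 3, Tanaka 3, Rivera 3, Santos 1, Ekwueme 1 — all ≤ 3.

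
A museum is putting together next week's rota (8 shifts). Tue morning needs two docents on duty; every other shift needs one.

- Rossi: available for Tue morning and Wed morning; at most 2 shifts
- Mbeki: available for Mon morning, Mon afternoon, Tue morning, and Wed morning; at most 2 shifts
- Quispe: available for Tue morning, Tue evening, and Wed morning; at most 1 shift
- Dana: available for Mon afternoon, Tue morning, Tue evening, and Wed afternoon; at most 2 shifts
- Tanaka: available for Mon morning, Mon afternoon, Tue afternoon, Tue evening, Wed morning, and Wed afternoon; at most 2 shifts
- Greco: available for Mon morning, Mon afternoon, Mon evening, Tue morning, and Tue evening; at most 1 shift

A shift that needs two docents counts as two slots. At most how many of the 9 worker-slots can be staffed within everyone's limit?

Total capacity across all docents is 2+2+1+2+2+1 = 10, and 9 slots are needed, so at most 9 can be filled.
An assignment achieving 9: Mon morning→Mbeki, Mon afternoon→Mbeki, Mon evening→Greco, Tue morning→Rossi+Dana, Tue afternoon→Tanaka, Tue evening→Quispe, Wed morning→Rossi, Wed afternoon→Dana.
Loads: Rossi 2/2, Mbeki 2/2, Quispe 1/1, Dana 2/2, Tanaka 1/2, Greco 1/1.

9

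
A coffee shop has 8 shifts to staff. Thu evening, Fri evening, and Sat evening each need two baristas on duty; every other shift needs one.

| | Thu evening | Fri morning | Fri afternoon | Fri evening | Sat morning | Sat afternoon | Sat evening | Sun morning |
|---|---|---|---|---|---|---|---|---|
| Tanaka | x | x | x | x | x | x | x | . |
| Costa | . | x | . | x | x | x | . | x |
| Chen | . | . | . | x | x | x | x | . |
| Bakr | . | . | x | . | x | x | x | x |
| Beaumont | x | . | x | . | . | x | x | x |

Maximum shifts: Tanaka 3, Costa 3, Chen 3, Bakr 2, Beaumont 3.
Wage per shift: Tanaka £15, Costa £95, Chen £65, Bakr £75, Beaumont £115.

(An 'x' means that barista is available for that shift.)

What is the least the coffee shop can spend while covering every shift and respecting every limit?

£695

Thu evening can only be covered by Tanaka and Beaumont, so that assignment is forced.
Picking the cheapest available barista for each shift independently would cost £425, but that ignores the shift limits.
An optimal schedule: Thu evening→Tanaka+Beaumont, Fri morning→Tanaka, Fri afternoon→Tanaka, Fri evening→Chen+Costa, Sat morning→Chen, Sat afternoon→Costa, Sat evening→Chen+Bakr, Sun morning→Bakr.
Total: 15 + 115 + 15 + 15 + 65 + 95 + 65 + 95 + 65 + 75 + 75 = £695.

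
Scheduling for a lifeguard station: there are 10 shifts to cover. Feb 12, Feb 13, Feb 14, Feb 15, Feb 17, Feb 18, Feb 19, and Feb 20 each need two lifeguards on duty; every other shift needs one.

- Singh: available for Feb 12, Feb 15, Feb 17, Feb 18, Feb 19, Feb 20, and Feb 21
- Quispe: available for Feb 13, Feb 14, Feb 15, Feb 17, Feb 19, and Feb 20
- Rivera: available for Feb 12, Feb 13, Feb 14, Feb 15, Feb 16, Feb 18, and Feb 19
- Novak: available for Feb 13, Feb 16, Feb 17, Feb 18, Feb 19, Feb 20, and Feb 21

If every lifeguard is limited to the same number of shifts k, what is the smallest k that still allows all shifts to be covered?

With 4 lifeguards and 18 worker-slots to fill, someone must work at least ⌈18/4⌉ = 5 shifts, so k ≥ 5.
k = 5 works: Feb 12→Singh+Rivera, Feb 13→Quispe+Rivera, Feb 14→Quispe+Rivera, Feb 15→Singh+Quispe, Feb 16→Rivera, Feb 17→Singh+Quispe, Feb 18→Singh+Novak, Feb 19→Rivera+Novak, Feb 20→Quispe+Novak, Feb 21→Singh.
Loads: Singh 5, Quispe 5, Rivera 5, Novak 3 — all ≤ 5.

5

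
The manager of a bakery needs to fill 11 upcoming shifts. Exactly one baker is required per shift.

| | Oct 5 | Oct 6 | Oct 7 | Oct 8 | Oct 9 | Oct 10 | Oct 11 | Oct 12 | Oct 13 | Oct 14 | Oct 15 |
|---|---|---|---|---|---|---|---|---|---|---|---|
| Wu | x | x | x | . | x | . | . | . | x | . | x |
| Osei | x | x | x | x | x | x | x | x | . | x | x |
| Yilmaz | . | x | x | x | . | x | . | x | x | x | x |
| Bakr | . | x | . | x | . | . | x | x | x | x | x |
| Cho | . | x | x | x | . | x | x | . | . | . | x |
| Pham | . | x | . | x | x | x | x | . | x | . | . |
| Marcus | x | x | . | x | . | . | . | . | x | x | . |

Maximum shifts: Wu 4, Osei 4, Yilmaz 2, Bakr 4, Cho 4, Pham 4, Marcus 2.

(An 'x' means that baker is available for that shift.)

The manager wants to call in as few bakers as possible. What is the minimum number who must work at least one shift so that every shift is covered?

3

11 slots to fill and no one can take more than 4, so at least ⌈11/4⌉ = 3 bakers are needed.
Wu, Osei, and Bakr alone can cover everything: Oct 5→Wu, Oct 6→Bakr, Oct 7→Wu, Oct 8→Osei, Oct 9→Wu, Oct 10→Osei, Oct 11→Osei, Oct 12→Osei, Oct 13→Wu, Oct 14→Bakr, Oct 15→Bakr.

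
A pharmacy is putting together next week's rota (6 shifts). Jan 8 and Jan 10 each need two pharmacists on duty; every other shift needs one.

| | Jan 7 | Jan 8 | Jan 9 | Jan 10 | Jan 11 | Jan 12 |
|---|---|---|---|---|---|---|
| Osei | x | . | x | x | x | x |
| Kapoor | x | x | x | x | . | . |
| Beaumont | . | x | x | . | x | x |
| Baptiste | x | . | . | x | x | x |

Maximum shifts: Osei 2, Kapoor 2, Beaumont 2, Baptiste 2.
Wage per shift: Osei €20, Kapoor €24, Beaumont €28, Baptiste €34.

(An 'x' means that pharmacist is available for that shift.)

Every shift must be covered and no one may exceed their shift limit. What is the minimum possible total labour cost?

€212

Jan 8 can only be covered by Kapoor and Beaumont, so that assignment is forced.
Picking the cheapest available pharmacist for each shift independently would cost €176, but that ignores the shift limits.
An optimal schedule: Jan 7→Osei, Jan 8→Kapoor+Beaumont, Jan 9→Osei, Jan 10→Kapoor+Baptiste, Jan 11→Beaumont, Jan 12→Baptiste.
Total: 20 + 24 + 28 + 20 + 24 + 34 + 28 + 34 = €212.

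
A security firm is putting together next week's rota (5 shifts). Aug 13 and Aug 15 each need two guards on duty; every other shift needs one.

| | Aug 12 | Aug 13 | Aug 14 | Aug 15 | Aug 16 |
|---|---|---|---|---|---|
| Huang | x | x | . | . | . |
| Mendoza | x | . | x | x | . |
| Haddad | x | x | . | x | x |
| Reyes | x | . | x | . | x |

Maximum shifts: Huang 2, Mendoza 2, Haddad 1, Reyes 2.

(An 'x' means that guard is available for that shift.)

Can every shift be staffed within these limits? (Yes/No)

Total capacity is 7 and 7 slots are needed, so capacity alone doesn't rule it out.
Shifts {Aug 13, Aug 15} need 4 worker-slots in total, but the guards available for any of those shifts (Huang, Mendoza, and Haddad) can supply at most 3 among them. So no valid schedule exists.

No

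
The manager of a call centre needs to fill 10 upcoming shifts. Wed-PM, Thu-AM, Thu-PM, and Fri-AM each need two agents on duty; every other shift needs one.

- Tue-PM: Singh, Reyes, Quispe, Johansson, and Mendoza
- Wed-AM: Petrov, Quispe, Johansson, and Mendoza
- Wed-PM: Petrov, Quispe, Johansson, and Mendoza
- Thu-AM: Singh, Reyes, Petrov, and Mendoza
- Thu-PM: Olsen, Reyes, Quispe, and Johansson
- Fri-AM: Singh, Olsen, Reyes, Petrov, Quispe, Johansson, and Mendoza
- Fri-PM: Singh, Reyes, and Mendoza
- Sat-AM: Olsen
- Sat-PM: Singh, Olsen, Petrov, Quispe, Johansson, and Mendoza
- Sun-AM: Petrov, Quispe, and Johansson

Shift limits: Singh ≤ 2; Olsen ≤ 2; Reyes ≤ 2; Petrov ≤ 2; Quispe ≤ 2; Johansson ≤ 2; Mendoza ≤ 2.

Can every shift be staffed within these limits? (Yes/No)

Sat-AM can only be covered by Olsen, so that assignment is forced.
One valid schedule: Tue-PM→Singh, Wed-AM→Petrov, Wed-PM→Quispe+Johansson, Thu-AM→Reyes+Mendoza, Thu-PM→Olsen+Reyes, Fri-AM→Johansson+Mendoza, Fri-PM→Singh, Sat-AM→Olsen, Sat-PM→Quispe, Sun-AM→Petrov.
Loads: Singh 2/2, Olsen 2/2, Reyes 2/2, Petrov 2/2, Quispe 2/2, Johansson 2/2, Mendoza 2/2 — all within limits.

Yes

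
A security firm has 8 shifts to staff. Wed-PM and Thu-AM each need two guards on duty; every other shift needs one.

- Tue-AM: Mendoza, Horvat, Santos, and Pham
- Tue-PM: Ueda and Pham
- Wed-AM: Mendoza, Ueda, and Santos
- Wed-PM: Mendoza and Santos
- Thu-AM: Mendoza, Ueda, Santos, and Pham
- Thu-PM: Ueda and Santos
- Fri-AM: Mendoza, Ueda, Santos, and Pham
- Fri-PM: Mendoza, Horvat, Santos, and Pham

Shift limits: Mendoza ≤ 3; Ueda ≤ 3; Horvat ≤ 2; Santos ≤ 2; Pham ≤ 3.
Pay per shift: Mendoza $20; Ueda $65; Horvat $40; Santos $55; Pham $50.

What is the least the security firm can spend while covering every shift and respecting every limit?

$400

Wed-PM can only be covered by Mendoza and Santos, so that assignment is forced.
Picking the cheapest available guard for each shift independently would cost $330, but that ignores the shift limits.
An optimal schedule: Tue-AM→Horvat, Tue-PM→Pham, Wed-AM→Mendoza, Wed-PM→Mendoza+Santos, Thu-AM→Mendoza+Pham, Thu-PM→Santos, Fri-AM→Pham, Fri-PM→Horvat.
Total: 40 + 50 + 20 + 20 + 55 + 20 + 50 + 55 + 50 + 40 = $400.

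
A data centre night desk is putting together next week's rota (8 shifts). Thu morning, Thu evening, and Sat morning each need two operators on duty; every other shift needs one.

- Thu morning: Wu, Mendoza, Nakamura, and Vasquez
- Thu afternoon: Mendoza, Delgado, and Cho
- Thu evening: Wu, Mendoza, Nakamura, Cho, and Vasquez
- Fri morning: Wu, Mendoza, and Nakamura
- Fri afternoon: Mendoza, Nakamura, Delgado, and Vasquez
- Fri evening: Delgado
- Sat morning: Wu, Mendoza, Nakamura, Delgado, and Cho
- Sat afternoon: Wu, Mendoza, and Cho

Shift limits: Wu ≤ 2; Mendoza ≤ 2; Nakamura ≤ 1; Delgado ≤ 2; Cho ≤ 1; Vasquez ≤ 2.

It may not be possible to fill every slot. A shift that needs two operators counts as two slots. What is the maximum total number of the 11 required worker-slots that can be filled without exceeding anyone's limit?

Total capacity across all operators is 2+2+1+2+1+2 = 10, and 11 slots are needed, so at most 10 can be filled.
An assignment achieving 10: Thu morning→Mendoza+Nakamura, Thu afternoon→Mendoza, Thu evening→Cho+Vasquez, Fri morning→Wu, Fri afternoon→Vasquez, Fri evening→Delgado, Sat morning→Delgado, Sat afternoon→Wu.
Loads: Wu 2/2, Mendoza 2/2, Nakamura 1/1, Delgado 2/2, Cho 1/1, Vasquez 2/2.

10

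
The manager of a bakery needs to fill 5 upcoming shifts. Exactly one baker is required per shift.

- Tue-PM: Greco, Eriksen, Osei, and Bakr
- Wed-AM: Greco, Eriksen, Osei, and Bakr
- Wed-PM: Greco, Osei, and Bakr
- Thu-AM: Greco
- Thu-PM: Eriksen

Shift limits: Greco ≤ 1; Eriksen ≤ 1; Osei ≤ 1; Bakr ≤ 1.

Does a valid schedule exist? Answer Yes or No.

No

Shifts {Tue-PM, Wed-AM, Wed-PM, Thu-AM, Thu-PM} need 5 worker-slots in total, but the bakers available for any of those shifts (Greco, Eriksen, Osei, and Bakr) can supply at most 4 among them. So no valid schedule exists.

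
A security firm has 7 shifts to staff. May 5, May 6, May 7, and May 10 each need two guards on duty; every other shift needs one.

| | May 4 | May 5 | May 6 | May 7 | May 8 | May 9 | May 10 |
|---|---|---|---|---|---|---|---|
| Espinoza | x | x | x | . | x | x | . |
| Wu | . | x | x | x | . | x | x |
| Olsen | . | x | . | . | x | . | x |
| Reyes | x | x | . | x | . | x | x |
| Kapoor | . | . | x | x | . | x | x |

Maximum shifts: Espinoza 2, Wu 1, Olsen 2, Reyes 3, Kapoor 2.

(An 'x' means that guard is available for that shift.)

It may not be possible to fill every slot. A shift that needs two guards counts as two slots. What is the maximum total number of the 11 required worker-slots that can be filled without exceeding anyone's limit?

Total capacity across all guards is 2+1+2+3+2 = 10, and 11 slots are needed, so at most 10 can be filled.
An assignment achieving 10: May 4→Espinoza, May 5→Olsen+Reyes, May 6→Wu+Kapoor, May 7→Reyes+Kapoor, May 8→Espinoza, May 9→Reyes, May 10→Olsen.
Loads: Espinoza 2/2, Wu 1/1, Olsen 2/2, Reyes 3/3, Kapoor 2/2.

10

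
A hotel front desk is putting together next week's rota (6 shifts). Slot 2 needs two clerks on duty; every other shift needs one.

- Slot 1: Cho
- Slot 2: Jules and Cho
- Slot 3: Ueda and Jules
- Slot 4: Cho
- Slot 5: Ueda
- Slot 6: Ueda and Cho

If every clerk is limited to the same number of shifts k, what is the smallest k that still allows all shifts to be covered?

With 3 clerks and 7 worker-slots to fill, someone must work at least ⌈7/3⌉ = 3 shifts, so k ≥ 3.
k = 3 works: Slot 1→Cho, Slot 2→Jules+Cho, Slot 3→Ueda, Slot 4→Cho, Slot 5→Ueda, Slot 6→Ueda.
Loads: Ueda 3, Jules 1, Cho 3 — all ≤ 3.

3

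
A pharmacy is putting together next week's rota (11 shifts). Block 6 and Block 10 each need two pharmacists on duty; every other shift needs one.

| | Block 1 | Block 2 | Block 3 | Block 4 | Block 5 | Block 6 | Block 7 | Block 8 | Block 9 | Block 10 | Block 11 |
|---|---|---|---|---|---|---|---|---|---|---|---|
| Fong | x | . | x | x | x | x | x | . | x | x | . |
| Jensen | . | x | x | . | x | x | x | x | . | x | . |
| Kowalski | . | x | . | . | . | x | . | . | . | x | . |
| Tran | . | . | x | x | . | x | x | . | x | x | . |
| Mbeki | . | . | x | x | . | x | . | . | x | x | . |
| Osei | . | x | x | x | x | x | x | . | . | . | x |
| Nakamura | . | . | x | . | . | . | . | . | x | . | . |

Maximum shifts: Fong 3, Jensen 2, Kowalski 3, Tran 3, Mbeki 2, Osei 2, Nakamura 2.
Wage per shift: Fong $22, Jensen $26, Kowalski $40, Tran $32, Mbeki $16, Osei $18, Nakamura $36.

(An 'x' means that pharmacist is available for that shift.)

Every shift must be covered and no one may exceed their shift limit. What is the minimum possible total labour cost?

$318

Block 1 can only be covered by Fong, so that assignment is forced.
Block 8 can only be covered by Jensen, so that assignment is forced.
Block 11 can only be covered by Osei, so that assignment is forced.
Picking the cheapest available pharmacist for each shift independently would cost $240, but that ignores the shift limits.
An optimal schedule: Block 1→Fong, Block 2→Osei, Block 3→Nakamura, Block 4→Mbeki, Block 5→Fong, Block 6→Jensen+Tran, Block 7→Fong, Block 8→Jensen, Block 9→Tran, Block 10→Mbeki+Tran, Block 11→Osei.
Total: 22 + 18 + 36 + 16 + 22 + 26 + 32 + 22 + 26 + 32 + 16 + 32 + 18 = $318.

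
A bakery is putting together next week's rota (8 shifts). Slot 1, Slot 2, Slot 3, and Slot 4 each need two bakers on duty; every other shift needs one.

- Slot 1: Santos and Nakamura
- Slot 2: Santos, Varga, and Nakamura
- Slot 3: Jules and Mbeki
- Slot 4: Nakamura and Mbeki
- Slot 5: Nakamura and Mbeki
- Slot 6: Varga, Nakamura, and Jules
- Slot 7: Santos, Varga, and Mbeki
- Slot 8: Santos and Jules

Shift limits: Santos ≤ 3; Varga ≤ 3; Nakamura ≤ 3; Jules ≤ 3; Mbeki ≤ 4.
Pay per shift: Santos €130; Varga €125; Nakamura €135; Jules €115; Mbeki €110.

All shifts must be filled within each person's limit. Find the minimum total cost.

€1440

Slot 1 can only be covered by Santos and Nakamura, so that assignment is forced.
Slot 3 can only be covered by Jules and Mbeki, so that assignment is forced.
Slot 4 can only be covered by Nakamura and Mbeki, so that assignment is forced.
Picking the cheapest available baker for each shift independently would cost €1440, and that bound is achievable.
An optimal schedule: Slot 1→Santos+Nakamura, Slot 2→Varga+Santos, Slot 3→Mbeki+Jules, Slot 4→Mbeki+Nakamura, Slot 5→Mbeki, Slot 6→Jules, Slot 7→Mbeki, Slot 8→Jules.
Total: 130 + 135 + 125 + 130 + 110 + 115 + 110 + 135 + 110 + 115 + 110 + 115 = €1440.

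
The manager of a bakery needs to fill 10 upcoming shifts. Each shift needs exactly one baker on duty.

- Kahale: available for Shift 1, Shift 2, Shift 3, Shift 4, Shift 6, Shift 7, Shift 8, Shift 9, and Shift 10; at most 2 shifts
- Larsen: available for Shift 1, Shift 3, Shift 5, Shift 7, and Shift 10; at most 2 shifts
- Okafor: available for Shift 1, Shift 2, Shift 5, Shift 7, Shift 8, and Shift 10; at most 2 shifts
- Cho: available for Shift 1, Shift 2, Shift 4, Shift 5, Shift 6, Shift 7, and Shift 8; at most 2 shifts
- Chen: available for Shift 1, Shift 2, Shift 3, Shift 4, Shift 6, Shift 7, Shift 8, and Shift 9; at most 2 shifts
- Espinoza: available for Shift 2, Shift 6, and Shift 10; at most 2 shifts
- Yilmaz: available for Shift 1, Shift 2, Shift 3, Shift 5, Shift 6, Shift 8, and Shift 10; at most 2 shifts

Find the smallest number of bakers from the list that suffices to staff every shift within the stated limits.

5

10 slots to fill and no one can take more than 2, so at least ⌈10/2⌉ = 5 bakers are needed.
Kahale, Larsen, Okafor, Cho, and Chen alone can cover everything: Shift 1→Chen, Shift 2→Okafor, Shift 3→Kahale, Shift 4→Cho, Shift 5→Larsen, Shift 6→Cho, Shift 7→Chen, Shift 8→Okafor, Shift 9→Kahale, Shift 10→Larsen.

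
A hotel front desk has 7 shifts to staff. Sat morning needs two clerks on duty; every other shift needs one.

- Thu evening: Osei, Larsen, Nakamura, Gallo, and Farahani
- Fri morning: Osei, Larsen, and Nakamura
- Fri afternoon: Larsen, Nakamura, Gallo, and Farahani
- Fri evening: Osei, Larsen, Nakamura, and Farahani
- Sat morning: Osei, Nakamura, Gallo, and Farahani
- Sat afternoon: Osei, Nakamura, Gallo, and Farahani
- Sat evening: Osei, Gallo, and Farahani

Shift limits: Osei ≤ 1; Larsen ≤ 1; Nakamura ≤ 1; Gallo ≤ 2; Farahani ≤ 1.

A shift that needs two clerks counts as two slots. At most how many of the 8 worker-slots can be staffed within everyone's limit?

Total capacity across all clerks is 1+1+1+2+1 = 6, and 8 slots are needed, so at most 6 can be filled.
An assignment achieving 6: Fri morning→Osei, Fri afternoon→Larsen, Fri evening→Nakamura, Sat morning→Gallo+Farahani, Sat evening→Gallo.
Loads: Osei 1/1, Larsen 1/1, Nakamura 1/1, Gallo 2/2, Farahani 1/1.

6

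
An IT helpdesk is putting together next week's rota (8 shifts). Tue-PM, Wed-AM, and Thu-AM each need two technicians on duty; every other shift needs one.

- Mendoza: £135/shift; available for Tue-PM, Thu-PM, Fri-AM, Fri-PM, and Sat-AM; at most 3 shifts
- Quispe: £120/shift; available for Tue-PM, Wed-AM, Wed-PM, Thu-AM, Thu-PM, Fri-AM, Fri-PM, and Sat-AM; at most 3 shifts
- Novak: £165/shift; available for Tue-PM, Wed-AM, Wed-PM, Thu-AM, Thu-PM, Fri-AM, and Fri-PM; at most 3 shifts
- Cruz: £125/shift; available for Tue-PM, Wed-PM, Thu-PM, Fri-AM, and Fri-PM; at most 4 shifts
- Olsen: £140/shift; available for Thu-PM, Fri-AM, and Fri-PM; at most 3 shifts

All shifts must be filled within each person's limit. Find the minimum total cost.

Wed-AM can only be covered by Quispe and Novak, so that assignment is forced.
Thu-AM can only be covered by Quispe and Novak, so that assignment is forced.
Picking the cheapest available technician for each shift independently would cost £1415, but that ignores the shift limits.
An optimal schedule: Tue-PM→Cruz+Mendoza, Wed-AM→Quispe+Novak, Wed-PM→Cruz, Thu-AM→Quispe+Novak, Thu-PM→Cruz, Fri-AM→Cruz, Fri-PM→Mendoza, Sat-AM→Quispe.
Total: 125 + 135 + 120 + 165 + 125 + 120 + 165 + 125 + 125 + 135 + 120 = £1460.

£1460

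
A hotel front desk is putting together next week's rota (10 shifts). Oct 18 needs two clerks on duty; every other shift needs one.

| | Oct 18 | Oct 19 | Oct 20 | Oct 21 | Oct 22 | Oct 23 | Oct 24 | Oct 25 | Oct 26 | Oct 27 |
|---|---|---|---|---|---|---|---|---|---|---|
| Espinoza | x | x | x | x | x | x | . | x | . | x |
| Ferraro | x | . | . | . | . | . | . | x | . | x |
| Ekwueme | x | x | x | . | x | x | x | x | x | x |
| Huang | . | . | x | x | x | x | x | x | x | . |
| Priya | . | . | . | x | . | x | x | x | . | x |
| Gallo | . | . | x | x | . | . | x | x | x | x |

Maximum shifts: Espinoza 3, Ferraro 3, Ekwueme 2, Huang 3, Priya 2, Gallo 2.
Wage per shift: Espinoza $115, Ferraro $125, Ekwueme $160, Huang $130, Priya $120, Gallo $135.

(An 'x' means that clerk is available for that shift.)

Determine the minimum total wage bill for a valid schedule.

$1350

Picking the cheapest available clerk for each shift independently would cost $1295, but that ignores the shift limits.
An optimal schedule: Oct 18→Espinoza+Ferraro, Oct 19→Espinoza, Oct 20→Huang, Oct 21→Priya, Oct 22→Espinoza, Oct 23→Priya, Oct 24→Huang, Oct 25→Ferraro, Oct 26→Huang, Oct 27→Ferraro.
Total: 115 + 125 + 115 + 130 + 120 + 115 + 120 + 130 + 125 + 130 + 125 = $1350.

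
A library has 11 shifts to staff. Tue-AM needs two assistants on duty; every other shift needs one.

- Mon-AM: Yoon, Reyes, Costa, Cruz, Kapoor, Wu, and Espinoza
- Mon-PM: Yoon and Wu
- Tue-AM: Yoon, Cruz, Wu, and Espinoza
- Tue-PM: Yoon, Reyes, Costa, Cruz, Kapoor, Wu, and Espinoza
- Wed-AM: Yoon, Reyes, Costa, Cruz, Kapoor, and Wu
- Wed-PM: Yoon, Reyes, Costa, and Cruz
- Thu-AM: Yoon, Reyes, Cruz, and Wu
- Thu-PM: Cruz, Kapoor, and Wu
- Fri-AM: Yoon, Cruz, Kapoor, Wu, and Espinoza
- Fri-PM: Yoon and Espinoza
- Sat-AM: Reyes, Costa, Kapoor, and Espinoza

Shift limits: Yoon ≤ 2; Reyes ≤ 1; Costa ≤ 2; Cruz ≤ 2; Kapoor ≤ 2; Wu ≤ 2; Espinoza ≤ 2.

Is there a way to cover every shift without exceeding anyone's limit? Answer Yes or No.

Yes

One valid schedule: Mon-AM→Kapoor, Mon-PM→Yoon, Tue-AM→Wu+Espinoza, Tue-PM→Wu, Wed-AM→Costa, Wed-PM→Reyes, Thu-AM→Cruz, Thu-PM→Cruz, Fri-AM→Kapoor, Fri-PM→Yoon, Sat-AM→Costa.
Loads: Yoon 2/2, Reyes 1/1, Costa 2/2, Cruz 2/2, Kapoor 2/2, Wu 2/2, Espinoza 1/2 — all within limits.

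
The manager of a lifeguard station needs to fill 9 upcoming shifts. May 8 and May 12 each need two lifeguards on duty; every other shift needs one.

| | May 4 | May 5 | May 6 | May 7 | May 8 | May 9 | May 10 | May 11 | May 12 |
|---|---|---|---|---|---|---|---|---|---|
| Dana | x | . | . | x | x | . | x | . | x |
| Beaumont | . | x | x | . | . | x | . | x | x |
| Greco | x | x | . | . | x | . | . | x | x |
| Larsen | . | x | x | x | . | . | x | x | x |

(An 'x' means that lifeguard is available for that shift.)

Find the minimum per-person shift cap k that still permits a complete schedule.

3

With 4 lifeguards and 11 worker-slots to fill, someone must work at least ⌈11/4⌉ = 3 shifts, so k ≥ 3.
k = 3 works: May 4→Dana, May 5→Beaumont, May 6→Beaumont, May 7→Dana, May 8→Dana+Greco, May 9→Beaumont, May 10→Larsen, May 11→Greco, May 12→Greco+Larsen.
Loads: Dana 3, Beaumont 3, Greco 3, Larsen 2 — all ≤ 3.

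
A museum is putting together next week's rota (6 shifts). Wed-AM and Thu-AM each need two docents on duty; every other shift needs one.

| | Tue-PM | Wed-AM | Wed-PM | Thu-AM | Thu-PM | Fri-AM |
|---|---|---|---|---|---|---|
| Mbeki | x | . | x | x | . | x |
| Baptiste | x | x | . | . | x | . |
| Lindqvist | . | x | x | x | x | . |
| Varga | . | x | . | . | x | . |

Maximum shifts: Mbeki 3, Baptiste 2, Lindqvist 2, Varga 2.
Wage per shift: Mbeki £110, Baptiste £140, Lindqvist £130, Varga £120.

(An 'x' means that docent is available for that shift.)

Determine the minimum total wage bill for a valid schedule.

Thu-AM can only be covered by Mbeki and Lindqvist, so that assignment is forced.
Fri-AM can only be covered by Mbeki, so that assignment is forced.
Picking the cheapest available docent for each shift independently would cost £940, but that ignores the shift limits.
An optimal schedule: Tue-PM→Mbeki, Wed-AM→Varga+Baptiste, Wed-PM→Lindqvist, Thu-AM→Mbeki+Lindqvist, Thu-PM→Varga, Fri-AM→Mbeki.
Total: 110 + 120 + 140 + 130 + 110 + 130 + 120 + 110 = £970.

£970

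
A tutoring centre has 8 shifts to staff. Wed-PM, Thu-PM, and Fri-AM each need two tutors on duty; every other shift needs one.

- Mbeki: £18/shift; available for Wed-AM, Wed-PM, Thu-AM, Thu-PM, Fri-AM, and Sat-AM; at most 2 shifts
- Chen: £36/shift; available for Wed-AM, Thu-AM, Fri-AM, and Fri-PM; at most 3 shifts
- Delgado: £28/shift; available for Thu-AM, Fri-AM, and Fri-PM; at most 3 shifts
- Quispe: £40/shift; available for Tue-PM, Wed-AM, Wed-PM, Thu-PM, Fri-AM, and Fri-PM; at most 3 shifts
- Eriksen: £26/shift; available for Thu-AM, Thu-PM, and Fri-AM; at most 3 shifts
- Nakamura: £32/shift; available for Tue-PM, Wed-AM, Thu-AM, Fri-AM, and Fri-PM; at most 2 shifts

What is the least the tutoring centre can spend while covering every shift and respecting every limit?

Wed-PM can only be covered by Mbeki and Quispe, so that assignment is forced.
Sat-AM can only be covered by Mbeki, so that assignment is forced.
Picking the cheapest available tutor for each shift independently would cost £260, but that ignores the shift limits.
An optimal schedule: Tue-PM→Nakamura, Wed-AM→Nakamura, Wed-PM→Mbeki+Quispe, Thu-AM→Eriksen, Thu-PM→Eriksen+Quispe, Fri-AM→Eriksen+Delgado, Fri-PM→Delgado, Sat-AM→Mbeki.
Total: 32 + 32 + 18 + 40 + 26 + 26 + 40 + 26 + 28 + 28 + 18 = £314.

£314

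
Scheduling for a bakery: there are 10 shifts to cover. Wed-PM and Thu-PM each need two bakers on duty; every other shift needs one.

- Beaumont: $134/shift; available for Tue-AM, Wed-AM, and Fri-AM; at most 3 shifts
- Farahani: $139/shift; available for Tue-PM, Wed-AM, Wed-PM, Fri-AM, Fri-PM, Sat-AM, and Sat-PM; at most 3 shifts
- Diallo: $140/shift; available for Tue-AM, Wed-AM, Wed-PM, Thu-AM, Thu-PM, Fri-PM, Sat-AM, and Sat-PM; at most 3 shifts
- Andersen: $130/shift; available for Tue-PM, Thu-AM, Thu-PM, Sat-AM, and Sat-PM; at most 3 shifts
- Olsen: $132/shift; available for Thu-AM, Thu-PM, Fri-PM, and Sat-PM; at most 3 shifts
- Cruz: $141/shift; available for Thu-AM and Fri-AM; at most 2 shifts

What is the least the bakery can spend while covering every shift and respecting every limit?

Wed-PM can only be covered by Farahani and Diallo, so that assignment is forced.
Picking the cheapest available baker for each shift independently would cost $1595, but that ignores the shift limits.
An optimal schedule: Tue-AM→Beaumont, Tue-PM→Andersen, Wed-AM→Beaumont, Wed-PM→Farahani+Diallo, Thu-AM→Olsen, Thu-PM→Andersen+Olsen, Fri-AM→Beaumont, Fri-PM→Olsen, Sat-AM→Andersen, Sat-PM→Farahani.
Total: 134 + 130 + 134 + 139 + 140 + 132 + 130 + 132 + 134 + 132 + 130 + 139 = $1606.

$1606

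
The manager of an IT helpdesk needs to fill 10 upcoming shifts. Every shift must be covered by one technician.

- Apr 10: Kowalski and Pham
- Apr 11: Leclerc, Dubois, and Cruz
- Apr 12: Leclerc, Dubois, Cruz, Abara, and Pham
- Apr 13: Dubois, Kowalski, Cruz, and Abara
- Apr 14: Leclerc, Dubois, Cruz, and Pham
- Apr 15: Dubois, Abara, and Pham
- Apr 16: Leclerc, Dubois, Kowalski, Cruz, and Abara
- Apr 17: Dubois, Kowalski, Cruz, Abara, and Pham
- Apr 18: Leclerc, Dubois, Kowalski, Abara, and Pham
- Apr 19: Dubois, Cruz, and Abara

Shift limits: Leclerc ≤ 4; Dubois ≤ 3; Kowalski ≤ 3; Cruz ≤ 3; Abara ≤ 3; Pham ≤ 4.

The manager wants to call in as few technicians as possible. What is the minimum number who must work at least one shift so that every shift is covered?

10 slots to fill and no one can take more than 4, so at least ⌈10/4⌉ = 3 technicians are needed.
Leclerc, Dubois, and Kowalski alone can cover everything: Apr 10→Kowalski, Apr 11→Leclerc, Apr 12→Leclerc, Apr 13→Dubois, Apr 14→Leclerc, Apr 15→Dubois, Apr 16→Leclerc, Apr 17→Kowalski, Apr 18→Kowalski, Apr 19→Dubois.

3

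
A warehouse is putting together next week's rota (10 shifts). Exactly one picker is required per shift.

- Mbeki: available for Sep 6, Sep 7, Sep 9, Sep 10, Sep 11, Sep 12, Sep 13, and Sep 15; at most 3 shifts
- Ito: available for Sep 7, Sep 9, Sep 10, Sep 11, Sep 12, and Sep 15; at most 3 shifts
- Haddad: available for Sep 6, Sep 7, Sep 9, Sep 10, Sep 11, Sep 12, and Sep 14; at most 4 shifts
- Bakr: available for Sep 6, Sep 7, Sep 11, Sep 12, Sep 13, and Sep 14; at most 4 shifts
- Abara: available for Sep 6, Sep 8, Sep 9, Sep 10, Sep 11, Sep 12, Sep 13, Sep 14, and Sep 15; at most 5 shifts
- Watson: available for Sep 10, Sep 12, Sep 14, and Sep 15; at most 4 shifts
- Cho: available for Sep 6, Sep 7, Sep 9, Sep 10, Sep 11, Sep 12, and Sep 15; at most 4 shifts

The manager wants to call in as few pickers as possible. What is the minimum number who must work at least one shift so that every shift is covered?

10 slots to fill and no one can take more than 5, so at least ⌈10/5⌉ = 2 pickers are needed.
Any 2 pickers together have capacity at most 5+4 = 9 < 10 slots, so 2 can never suffice.
Mbeki, Ito, and Abara alone can cover everything: Sep 6→Mbeki, Sep 7→Mbeki, Sep 8→Abara, Sep 9→Ito, Sep 10→Ito, Sep 11→Ito, Sep 12→Abara, Sep 13→Mbeki, Sep 14→Abara, Sep 15→Abara.

3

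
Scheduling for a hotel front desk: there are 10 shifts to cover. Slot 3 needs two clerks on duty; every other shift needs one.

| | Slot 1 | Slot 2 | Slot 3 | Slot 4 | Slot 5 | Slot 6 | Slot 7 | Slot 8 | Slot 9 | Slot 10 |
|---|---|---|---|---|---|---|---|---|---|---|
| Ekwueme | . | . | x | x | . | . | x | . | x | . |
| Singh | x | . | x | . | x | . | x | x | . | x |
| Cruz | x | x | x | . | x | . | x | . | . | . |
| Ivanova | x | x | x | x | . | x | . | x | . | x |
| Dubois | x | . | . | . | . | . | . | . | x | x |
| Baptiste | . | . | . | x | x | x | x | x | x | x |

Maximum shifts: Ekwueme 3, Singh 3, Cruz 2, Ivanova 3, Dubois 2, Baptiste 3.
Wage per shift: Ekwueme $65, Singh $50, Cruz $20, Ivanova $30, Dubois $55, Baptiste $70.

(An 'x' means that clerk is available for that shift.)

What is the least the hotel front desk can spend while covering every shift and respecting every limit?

Picking the cheapest available clerk for each shift independently would cost $305, but that ignores the shift limits.
An optimal schedule: Slot 1→Singh, Slot 2→Cruz, Slot 3→Singh+Ekwueme, Slot 4→Ivanova, Slot 5→Cruz, Slot 6→Ivanova, Slot 7→Singh, Slot 8→Ivanova, Slot 9→Dubois, Slot 10→Dubois.
Total: 50 + 20 + 50 + 65 + 30 + 20 + 30 + 50 + 30 + 55 + 55 = $455.

$455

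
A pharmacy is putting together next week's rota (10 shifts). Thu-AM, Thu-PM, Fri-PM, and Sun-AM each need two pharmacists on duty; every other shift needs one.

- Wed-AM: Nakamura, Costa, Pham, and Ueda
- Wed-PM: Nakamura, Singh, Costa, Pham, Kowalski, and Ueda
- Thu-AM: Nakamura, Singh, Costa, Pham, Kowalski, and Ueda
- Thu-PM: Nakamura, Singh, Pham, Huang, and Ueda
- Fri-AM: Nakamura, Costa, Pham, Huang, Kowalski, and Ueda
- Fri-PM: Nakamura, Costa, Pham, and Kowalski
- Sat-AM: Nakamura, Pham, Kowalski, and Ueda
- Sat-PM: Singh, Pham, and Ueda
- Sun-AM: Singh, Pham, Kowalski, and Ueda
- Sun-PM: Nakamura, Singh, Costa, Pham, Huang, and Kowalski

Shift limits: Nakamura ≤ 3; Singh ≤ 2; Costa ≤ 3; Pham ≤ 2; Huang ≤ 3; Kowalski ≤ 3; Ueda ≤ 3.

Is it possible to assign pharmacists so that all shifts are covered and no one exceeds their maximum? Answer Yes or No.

Yes

One valid schedule: Wed-AM→Nakamura, Wed-PM→Nakamura, Thu-AM→Kowalski+Ueda, Thu-PM→Huang+Ueda, Fri-AM→Costa, Fri-PM→Costa+Pham, Sat-AM→Nakamura, Sat-PM→Singh, Sun-AM→Singh+Pham, Sun-PM→Costa.
Loads: Nakamura 3/3, Singh 2/2, Costa 3/3, Pham 2/2, Huang 1/3, Kowalski 1/3, Ueda 2/3 — all within limits.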